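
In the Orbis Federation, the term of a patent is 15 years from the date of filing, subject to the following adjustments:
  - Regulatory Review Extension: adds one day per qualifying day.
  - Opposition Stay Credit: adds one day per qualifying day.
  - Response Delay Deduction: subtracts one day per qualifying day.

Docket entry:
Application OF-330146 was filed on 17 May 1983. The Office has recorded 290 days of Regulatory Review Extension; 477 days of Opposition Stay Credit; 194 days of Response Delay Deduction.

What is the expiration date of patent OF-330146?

December 11, 1999

Base term: filing date + 15 years → 17 May 1998.
Regulatory Review Extension: +290 days → 3 March 1999.
Opposition Stay Credit: +477 days → 22 June 2000.
Response Delay Deduction: −194 days → 11 December 1999.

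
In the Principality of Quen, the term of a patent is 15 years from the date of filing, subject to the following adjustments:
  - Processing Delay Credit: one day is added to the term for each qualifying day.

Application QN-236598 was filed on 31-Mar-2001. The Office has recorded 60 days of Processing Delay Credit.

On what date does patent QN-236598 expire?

2016-05-30

Base term: filing date + 15 years → 31 March 2016.
Processing Delay Credit: +60 days → 30 May 2016.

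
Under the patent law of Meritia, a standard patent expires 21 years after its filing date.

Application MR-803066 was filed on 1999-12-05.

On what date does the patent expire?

December 5, 2020

Filing date + 21 years → 5 December 2020.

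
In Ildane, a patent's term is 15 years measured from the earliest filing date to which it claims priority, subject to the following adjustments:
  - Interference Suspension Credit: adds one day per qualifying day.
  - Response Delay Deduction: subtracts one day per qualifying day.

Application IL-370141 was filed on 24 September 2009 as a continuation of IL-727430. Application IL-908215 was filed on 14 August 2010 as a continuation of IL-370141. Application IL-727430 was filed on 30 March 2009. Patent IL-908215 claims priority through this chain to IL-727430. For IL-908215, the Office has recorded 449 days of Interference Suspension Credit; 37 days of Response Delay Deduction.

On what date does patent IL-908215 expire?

Earliest priority filing: 30 March 2009.
Base term: 30 March 2009 + 15 years → 30 March 2024.
Interference Suspension Credit: +449 days → 22 June 2025.
Response Delay Deduction: −37 days → 16 May 2025.

2025-05-16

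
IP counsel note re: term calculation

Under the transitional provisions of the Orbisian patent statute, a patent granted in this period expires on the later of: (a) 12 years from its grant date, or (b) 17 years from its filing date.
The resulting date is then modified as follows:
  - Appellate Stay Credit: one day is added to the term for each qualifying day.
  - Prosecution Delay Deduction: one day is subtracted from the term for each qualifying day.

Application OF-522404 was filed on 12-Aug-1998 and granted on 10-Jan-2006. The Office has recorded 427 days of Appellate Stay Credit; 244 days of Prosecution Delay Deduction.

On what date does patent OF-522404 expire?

(a) grant + 12 years → 10 January 2018.
(b) filing + 17 years → 12 August 2015.
Later of the two: 10 January 2018.
Appellate Stay Credit: +427 days → 13 March 2019.
Prosecution Delay Deduction: −244 days → 12 July 2018.

2018-07-12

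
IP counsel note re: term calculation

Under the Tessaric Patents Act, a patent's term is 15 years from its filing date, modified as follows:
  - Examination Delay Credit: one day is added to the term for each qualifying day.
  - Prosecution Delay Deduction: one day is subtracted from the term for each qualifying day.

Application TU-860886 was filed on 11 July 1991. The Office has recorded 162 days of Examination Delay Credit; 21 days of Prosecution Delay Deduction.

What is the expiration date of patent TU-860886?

November 29, 2006

Base term: filing date + 15 years → 11 July 2006.
Examination Delay Credit: +162 days → 20 December 2006.
Prosecution Delay Deduction: −21 days → 29 November 2006.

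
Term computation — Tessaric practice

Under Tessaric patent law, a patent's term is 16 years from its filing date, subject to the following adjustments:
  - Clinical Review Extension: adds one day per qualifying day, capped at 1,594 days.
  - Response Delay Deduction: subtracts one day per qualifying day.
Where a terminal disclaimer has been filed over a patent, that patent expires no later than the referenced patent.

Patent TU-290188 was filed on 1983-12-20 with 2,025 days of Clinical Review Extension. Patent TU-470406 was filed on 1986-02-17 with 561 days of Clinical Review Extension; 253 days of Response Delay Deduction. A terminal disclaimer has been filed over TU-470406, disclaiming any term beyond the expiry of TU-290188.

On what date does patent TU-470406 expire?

December 22, 2002

Natural term of TU-470406:
  Base: filing + 16 years → 17 February 2002.
  Clinical Review Extension: 561 days (within the 1594-day cap) → +561 days → 1 September 2003.
  Response Delay Deduction: −253 days → 22 December 2002.
Expiry of referenced patent TU-290188:
  Base: filing + 16 years → 20 December 1999.
  Clinical Review Extension: 2025 days claimed exceeds the 1594-day cap, so +1594 days → 1 May 2004.
Terminal disclaimer: TU-470406 expires on the earlier of 22 December 2002 and 1 May 2004.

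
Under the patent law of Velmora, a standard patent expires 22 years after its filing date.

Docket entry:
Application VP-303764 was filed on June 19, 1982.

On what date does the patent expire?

2004-06-19

Filing date + 22 years → 19 June 2004.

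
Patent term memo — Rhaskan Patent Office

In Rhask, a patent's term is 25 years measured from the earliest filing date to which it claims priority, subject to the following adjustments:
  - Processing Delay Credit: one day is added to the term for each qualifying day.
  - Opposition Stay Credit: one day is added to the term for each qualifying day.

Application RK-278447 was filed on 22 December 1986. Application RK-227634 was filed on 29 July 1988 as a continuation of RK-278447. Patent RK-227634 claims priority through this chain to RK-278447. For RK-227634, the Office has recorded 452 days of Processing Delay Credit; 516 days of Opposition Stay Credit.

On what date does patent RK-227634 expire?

August 16, 2014

Earliest priority filing: 22 December 1986.
Base term: 22 December 1986 + 25 years → 22 December 2011.
Processing Delay Credit: +452 days → 18 March 2013.
Opposition Stay Credit: +516 days → 16 August 2014.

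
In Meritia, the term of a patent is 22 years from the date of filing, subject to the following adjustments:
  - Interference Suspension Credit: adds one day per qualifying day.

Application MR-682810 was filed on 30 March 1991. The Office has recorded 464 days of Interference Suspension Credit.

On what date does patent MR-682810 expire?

Base term: filing date + 22 years → 30 March 2013.
Interference Suspension Credit: +464 days → 7 July 2014.

2014-07-07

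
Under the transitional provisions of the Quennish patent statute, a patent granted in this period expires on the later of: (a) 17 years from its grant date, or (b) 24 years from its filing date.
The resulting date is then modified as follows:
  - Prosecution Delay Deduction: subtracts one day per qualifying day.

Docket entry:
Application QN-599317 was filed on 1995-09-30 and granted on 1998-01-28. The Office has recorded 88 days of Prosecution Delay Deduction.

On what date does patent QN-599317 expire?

2019-07-04

(a) grant + 17 years → 28 January 2015.
(b) filing + 24 years → 30 September 2019.
Later of the two: 30 September 2019.
Prosecution Delay Deduction: −88 days → 4 July 2019.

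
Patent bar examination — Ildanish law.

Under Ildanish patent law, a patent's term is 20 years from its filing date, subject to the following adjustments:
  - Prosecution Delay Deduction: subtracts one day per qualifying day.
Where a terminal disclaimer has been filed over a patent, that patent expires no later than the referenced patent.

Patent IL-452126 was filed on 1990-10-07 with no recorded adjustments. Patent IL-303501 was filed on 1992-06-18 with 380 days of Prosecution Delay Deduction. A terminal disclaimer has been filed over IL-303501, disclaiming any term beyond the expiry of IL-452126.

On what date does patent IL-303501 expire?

October 7, 2010

Natural term of IL-303501:
  Base: filing + 20 years → 18 June 2012.
  Prosecution Delay Deduction: −380 days → 4 June 2011.
Expiry of referenced patent IL-452126:
  Base: filing + 20 years → 7 October 2010.
Terminal disclaimer: IL-303501 expires on the earlier of 4 June 2011 and 7 October 2010.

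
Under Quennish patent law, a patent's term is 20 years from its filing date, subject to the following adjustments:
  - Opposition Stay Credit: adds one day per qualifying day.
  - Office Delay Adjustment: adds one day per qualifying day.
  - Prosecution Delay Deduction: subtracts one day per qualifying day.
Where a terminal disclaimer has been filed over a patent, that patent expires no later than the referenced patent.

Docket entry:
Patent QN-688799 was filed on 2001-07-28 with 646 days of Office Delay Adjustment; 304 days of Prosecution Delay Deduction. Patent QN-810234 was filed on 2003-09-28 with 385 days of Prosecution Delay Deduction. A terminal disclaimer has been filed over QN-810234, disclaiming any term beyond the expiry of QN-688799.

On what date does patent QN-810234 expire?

Natural term of QN-810234:
  Base: filing + 20 years → 28 September 2023.
  Prosecution Delay Deduction: −385 days → 8 September 2022.
Expiry of referenced patent QN-688799:
  Base: filing + 20 years → 28 July 2021.
  Office Delay Adjustment: +646 days → 5 May 2023.
  Prosecution Delay Deduction: −304 days → 5 July 2022.
Terminal disclaimer: QN-810234 expires on the earlier of 8 September 2022 and 5 July 2022.

2022-07-05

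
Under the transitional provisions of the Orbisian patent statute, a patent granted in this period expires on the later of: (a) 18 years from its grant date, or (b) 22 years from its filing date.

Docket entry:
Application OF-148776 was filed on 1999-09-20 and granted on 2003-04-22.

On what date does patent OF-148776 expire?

2021-09-20

(a) grant + 18 years → 22 April 2021.
(b) filing + 22 years → 20 September 2021.
Later of the two: 20 September 2021.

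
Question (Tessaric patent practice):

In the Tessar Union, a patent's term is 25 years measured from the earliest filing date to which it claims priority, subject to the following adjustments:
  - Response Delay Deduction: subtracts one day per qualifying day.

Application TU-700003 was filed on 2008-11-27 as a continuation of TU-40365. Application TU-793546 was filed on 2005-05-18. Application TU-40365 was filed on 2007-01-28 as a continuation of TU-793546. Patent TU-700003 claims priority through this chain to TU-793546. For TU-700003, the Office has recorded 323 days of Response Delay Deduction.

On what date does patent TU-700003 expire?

Earliest priority filing: 18 May 2005.
Base term: 18 May 2005 + 25 years → 18 May 2030.
Response Delay Deduction: −323 days → 29 June 2029.

2029-06-29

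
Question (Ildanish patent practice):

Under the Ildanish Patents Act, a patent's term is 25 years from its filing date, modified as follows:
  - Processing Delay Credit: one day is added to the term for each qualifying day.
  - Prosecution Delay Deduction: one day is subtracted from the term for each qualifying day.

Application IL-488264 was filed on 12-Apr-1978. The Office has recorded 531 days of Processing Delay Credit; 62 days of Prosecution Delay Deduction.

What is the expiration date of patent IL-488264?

Base term: filing date + 25 years → 12 April 2003.
Processing Delay Credit: +531 days → 24 September 2004.
Prosecution Delay Deduction: −62 days → 24 July 2004.

July 24, 2004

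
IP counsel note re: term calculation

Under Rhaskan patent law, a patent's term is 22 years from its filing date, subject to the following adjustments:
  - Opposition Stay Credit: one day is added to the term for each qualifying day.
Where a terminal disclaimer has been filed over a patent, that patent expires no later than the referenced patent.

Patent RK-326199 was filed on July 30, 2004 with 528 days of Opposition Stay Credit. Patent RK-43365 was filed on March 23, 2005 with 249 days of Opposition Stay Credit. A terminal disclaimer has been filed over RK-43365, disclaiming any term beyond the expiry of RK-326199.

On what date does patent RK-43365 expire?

2027-11-27

Natural term of RK-43365:
  Base: filing + 22 years → 23 March 2027.
  Opposition Stay Credit: +249 days → 27 November 2027.
Expiry of referenced patent RK-326199:
  Base: filing + 22 years → 30 July 2026.
  Opposition Stay Credit: +528 days → 9 January 2028.
Terminal disclaimer: RK-43365 expires on the earlier of 27 November 2027 and 9 January 2028.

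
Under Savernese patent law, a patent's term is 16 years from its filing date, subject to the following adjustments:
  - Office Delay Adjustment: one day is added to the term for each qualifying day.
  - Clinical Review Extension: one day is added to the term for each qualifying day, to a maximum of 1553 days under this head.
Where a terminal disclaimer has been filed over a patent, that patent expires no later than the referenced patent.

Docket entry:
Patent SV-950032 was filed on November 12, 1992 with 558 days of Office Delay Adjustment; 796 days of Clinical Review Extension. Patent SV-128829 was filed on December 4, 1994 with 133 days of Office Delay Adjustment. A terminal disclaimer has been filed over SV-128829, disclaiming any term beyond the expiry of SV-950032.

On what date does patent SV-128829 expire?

Natural term of SV-128829:
  Base: filing + 16 years → 4 December 2010.
  Office Delay Adjustment: +133 days → 16 April 2011.
Expiry of referenced patent SV-950032:
  Base: filing + 16 years → 12 November 2008.
  Office Delay Adjustment: +558 days → 24 May 2010.
  Clinical Review Extension: 796 days (within the 1553-day cap) → +796 days → 28 July 2012.
Terminal disclaimer: SV-128829 expires on the earlier of 16 April 2011 and 28 July 2012.

2011-04-16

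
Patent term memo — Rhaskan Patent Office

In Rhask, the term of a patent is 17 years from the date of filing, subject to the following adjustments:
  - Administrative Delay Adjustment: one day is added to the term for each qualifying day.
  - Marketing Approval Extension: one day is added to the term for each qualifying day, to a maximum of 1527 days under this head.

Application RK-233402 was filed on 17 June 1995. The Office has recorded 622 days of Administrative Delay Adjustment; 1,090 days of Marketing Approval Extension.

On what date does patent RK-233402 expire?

February 23, 2017

Base term: filing date + 17 years → 17 June 2012.
Administrative Delay Adjustment: +622 days → 1 March 2014.
Marketing Approval Extension: 1090 days (within the 1527-day cap) → +1090 days → 23 February 2017.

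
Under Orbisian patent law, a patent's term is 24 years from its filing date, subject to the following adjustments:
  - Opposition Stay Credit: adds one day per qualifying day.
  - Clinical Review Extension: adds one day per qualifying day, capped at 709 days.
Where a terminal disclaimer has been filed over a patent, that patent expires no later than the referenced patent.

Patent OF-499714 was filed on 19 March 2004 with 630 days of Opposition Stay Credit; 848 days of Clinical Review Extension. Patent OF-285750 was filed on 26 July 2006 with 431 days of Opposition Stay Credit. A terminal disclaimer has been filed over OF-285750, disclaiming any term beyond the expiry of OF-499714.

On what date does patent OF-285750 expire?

Natural term of OF-285750:
  Base: filing + 24 years → 26 July 2030.
  Opposition Stay Credit: +431 days → 30 September 2031.
Expiry of referenced patent OF-499714:
  Base: filing + 24 years → 19 March 2028.
  Opposition Stay Credit: +630 days → 9 December 2029.
  Clinical Review Extension: 848 days claimed exceeds the 709-day cap, so +709 days → 18 November 2031.
Terminal disclaimer: OF-285750 expires on the earlier of 30 September 2031 and 18 November 2031.

September 30, 2031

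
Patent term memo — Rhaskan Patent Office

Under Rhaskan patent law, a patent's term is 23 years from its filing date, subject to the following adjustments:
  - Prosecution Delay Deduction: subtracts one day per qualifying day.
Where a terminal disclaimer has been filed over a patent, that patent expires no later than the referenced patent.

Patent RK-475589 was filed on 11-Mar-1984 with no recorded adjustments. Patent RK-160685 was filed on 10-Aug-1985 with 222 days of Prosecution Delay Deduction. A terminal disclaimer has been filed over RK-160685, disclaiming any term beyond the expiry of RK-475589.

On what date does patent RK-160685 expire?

Natural term of RK-160685:
  Base: filing + 23 years → 10 August 2008.
  Prosecution Delay Deduction: −222 days → 1 January 2008.
Expiry of referenced patent RK-475589:
  Base: filing + 23 years → 11 March 2007.
Terminal disclaimer: RK-160685 expires on the earlier of 1 January 2008 and 11 March 2007.

March 11, 2007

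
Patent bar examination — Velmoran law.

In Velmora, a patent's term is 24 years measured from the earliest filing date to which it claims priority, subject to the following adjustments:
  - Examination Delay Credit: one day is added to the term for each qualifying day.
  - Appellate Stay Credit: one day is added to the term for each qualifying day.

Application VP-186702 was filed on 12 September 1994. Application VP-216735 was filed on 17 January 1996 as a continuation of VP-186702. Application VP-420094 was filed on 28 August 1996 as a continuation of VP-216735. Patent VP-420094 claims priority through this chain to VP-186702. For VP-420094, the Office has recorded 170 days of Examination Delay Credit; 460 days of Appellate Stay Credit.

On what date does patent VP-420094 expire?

Earliest priority filing: 12 September 1994.
Base term: 12 September 1994 + 24 years → 12 September 2018.
Examination Delay Credit: +170 days → 1 March 2019.
Appellate Stay Credit: +460 days → 3 June 2020.

June 3, 2020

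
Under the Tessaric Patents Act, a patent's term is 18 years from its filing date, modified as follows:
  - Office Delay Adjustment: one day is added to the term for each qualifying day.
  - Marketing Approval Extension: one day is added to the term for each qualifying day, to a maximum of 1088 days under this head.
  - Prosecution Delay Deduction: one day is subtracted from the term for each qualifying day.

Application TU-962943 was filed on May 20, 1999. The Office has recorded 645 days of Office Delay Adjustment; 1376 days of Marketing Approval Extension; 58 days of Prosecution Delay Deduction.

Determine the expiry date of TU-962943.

Base term: filing date + 18 years → 20 May 2017.
Office Delay Adjustment: +645 days → 24 February 2019.
Marketing Approval Extension: 1376 days claimed exceeds the 1088-day cap, so +1088 days → 16 February 2022.
Prosecution Delay Deduction: −58 days → 20 December 2021.

2021-12-20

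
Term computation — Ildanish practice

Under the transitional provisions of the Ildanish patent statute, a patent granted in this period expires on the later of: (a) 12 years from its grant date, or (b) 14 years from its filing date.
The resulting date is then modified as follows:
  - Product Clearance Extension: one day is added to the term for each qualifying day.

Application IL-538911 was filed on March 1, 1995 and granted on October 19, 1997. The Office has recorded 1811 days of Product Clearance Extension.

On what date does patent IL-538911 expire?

2014-10-04

(a) grant + 12 years → 19 October 2009.
(b) filing + 14 years → 1 March 2009.
Later of the two: 19 October 2009.
Product Clearance Extension: +1811 days → 4 October 2014.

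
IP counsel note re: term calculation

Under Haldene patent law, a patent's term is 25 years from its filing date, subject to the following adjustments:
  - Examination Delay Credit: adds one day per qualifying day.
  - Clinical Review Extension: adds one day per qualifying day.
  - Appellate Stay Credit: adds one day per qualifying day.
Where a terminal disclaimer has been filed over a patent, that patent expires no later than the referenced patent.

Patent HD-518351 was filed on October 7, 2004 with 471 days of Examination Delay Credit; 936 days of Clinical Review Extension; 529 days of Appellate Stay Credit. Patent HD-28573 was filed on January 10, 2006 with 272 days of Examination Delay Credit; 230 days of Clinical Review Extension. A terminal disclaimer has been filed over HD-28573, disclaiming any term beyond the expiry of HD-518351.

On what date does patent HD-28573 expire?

May 26, 2032

Natural term of HD-28573:
  Base: filing + 25 years → 10 January 2031.
  Examination Delay Credit: +272 days → 9 October 2031.
  Clinical Review Extension: +230 days → 26 May 2032.
Expiry of referenced patent HD-518351:
  Base: filing + 25 years → 7 October 2029.
  Examination Delay Credit: +471 days → 21 January 2031.
  Clinical Review Extension: +936 days → 14 August 2033.
  Appellate Stay Credit: +529 days → 25 January 2035.
Terminal disclaimer: HD-28573 expires on the earlier of 26 May 2032 and 25 January 2035.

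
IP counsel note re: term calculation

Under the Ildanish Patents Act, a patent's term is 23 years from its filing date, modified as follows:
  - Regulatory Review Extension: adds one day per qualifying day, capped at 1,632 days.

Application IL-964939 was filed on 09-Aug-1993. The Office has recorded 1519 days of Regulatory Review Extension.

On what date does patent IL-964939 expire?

2020-10-06

Base term: filing date + 23 years → 9 August 2016.
Regulatory Review Extension: 1519 days (within the 1632-day cap) → +1519 days → 6 October 2020.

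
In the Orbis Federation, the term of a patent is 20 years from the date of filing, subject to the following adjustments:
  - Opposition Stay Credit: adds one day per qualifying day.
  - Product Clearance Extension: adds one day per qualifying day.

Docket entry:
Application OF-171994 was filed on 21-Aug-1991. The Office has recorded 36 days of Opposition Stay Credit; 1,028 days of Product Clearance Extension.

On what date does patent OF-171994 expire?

2014-07-20

Base term: filing date + 20 years → 21 August 2011.
Opposition Stay Credit: +36 days → 26 September 2011.
Product Clearance Extension: +1028 days → 20 July 2014.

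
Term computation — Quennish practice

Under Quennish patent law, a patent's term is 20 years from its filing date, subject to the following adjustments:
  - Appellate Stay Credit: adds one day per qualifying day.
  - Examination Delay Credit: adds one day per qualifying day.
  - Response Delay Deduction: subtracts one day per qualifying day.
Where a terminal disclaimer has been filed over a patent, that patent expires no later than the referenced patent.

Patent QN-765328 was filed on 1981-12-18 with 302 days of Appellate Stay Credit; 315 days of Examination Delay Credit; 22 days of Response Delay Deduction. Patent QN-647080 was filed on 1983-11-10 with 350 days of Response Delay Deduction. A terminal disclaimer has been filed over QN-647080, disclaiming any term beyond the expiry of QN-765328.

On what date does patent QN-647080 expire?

2002-11-25

Natural term of QN-647080:
  Base: filing + 20 years → 10 November 2003.
  Response Delay Deduction: −350 days → 25 November 2002.
Expiry of referenced patent QN-765328:
  Base: filing + 20 years → 18 December 2001.
  Appellate Stay Credit: +302 days → 16 October 2002.
  Examination Delay Credit: +315 days → 27 August 2003.
  Response Delay Deduction: −22 days → 5 August 2003.
Terminal disclaimer: QN-647080 expires on the earlier of 25 November 2002 and 5 August 2003.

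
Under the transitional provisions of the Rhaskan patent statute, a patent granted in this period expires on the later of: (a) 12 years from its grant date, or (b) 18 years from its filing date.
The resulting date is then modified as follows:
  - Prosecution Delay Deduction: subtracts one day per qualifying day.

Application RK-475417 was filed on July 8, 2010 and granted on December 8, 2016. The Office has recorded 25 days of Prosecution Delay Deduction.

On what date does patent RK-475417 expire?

2028-11-13

(a) grant + 12 years → 8 December 2028.
(b) filing + 18 years → 8 July 2028.
Later of the two: 8 December 2028.
Prosecution Delay Deduction: −25 days → 13 November 2028.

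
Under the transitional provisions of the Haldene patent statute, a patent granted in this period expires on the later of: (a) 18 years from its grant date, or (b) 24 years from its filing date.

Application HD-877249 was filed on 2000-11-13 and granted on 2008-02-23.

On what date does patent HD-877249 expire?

(a) grant + 18 years → 23 February 2026.
(b) filing + 24 years → 13 November 2024.
Later of the two: 23 February 2026.

2026-02-23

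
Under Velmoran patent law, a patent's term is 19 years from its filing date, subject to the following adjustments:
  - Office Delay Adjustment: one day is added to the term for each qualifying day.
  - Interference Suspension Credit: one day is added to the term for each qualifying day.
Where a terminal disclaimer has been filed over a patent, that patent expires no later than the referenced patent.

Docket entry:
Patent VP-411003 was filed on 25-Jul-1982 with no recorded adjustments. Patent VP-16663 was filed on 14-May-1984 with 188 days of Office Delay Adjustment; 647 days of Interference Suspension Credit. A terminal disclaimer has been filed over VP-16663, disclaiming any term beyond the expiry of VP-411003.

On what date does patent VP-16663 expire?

Natural term of VP-16663:
  Base: filing + 19 years → 14 May 2003.
  Office Delay Adjustment: +188 days → 18 November 2003.
  Interference Suspension Credit: +647 days → 26 August 2005.
Expiry of referenced patent VP-411003:
  Base: filing + 19 years → 25 July 2001.
Terminal disclaimer: VP-16663 expires on the earlier of 26 August 2005 and 25 July 2001.

July 25, 2001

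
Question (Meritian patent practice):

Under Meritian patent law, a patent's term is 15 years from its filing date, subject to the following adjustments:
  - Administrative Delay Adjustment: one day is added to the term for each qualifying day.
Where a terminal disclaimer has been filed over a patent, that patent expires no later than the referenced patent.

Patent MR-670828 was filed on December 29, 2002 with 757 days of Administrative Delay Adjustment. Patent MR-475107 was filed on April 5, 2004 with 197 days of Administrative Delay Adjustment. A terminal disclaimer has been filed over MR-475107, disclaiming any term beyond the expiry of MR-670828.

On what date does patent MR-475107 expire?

October 19, 2019

Natural term of MR-475107:
  Base: filing + 15 years → 5 April 2019.
  Administrative Delay Adjustment: +197 days → 19 October 2019.
Expiry of referenced patent MR-670828:
  Base: filing + 15 years → 29 December 2017.
  Administrative Delay Adjustment: +757 days → 25 January 2020.
Terminal disclaimer: MR-475107 expires on the earlier of 19 October 2019 and 25 January 2020.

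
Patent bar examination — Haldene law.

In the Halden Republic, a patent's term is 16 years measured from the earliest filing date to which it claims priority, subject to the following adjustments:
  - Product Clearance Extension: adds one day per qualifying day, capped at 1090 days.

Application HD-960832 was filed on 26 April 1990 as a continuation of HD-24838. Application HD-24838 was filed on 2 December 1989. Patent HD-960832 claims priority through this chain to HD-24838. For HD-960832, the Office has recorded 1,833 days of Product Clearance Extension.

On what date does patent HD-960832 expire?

2008-11-26

Earliest priority filing: 2 December 1989.
Base term: 2 December 1989 + 16 years → 2 December 2005.
Product Clearance Extension: 1833 days claimed exceeds the 1090-day cap, so +1090 days → 26 November 2008.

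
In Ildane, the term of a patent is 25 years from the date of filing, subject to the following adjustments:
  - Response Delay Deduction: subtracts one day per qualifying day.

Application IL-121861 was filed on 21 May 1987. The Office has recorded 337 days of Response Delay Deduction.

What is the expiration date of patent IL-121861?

June 19, 2011

Base term: filing date + 25 years → 21 May 2012.
Response Delay Deduction: −337 days → 19 June 2011.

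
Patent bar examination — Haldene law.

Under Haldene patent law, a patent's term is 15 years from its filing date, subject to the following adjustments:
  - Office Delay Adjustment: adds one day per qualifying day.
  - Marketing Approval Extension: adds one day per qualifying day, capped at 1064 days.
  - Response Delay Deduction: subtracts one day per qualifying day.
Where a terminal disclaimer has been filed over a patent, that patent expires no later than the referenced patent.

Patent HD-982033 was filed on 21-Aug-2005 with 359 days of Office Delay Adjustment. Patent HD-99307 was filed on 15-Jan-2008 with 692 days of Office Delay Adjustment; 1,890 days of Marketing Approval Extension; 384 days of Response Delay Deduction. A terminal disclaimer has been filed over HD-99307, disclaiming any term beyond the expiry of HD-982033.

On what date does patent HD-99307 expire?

Natural term of HD-99307:
  Base: filing + 15 years → 15 January 2023.
  Office Delay Adjustment: +692 days → 7 December 2024.
  Marketing Approval Extension: 1890 days claimed exceeds the 1064-day cap, so +1064 days → 6 November 2027.
  Response Delay Deduction: −384 days → 18 October 2026.
Expiry of referenced patent HD-982033:
  Base: filing + 15 years → 21 August 2020.
  Office Delay Adjustment: +359 days → 15 August 2021.
Terminal disclaimer: HD-99307 expires on the earlier of 18 October 2026 and 15 August 2021.

2021-08-15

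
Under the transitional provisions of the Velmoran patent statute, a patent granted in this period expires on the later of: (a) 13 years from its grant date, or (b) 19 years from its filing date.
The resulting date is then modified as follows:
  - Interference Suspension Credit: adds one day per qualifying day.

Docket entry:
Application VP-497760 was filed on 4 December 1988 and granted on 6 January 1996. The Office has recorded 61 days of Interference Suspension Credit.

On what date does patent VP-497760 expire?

(a) grant + 13 years → 6 January 2009.
(b) filing + 19 years → 4 December 2007.
Later of the two: 6 January 2009.
Interference Suspension Credit: +61 days → 8 March 2009.

2009-03-08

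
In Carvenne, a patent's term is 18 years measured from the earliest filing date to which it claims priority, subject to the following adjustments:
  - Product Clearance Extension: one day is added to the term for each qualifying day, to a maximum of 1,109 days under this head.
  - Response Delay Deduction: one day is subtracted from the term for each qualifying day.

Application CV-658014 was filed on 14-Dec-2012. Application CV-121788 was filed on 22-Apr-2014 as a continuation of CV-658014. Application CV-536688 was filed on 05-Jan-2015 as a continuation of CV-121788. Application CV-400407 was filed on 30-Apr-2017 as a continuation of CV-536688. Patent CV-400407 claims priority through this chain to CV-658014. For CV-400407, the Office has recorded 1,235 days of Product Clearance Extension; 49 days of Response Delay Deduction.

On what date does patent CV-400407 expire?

Earliest priority filing: 14 December 2012.
Base term: 14 December 2012 + 18 years → 14 December 2030.
Product Clearance Extension: 1235 days claimed exceeds the 1109-day cap, so +1109 days → 27 December 2033.
Response Delay Deduction: −49 days → 8 November 2033.

2033-11-08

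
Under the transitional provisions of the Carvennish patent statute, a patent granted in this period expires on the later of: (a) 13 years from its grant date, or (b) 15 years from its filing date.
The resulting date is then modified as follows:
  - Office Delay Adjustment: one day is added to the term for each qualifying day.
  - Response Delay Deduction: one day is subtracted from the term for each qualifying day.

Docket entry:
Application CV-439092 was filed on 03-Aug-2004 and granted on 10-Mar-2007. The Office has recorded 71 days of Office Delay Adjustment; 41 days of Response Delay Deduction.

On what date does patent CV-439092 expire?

(a) grant + 13 years → 10 March 2020.
(b) filing + 15 years → 3 August 2019.
Later of the two: 10 March 2020.
Office Delay Adjustment: +71 days → 20 May 2020.
Response Delay Deduction: −41 days → 9 April 2020.

2020-04-09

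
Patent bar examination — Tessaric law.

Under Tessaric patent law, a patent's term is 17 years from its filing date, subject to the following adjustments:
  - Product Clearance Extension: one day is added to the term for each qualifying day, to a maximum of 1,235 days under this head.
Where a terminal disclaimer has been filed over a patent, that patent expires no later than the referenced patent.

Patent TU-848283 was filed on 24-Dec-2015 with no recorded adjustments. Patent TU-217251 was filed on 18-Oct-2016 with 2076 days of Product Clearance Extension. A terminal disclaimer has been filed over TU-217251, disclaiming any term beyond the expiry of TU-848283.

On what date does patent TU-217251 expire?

Natural term of TU-217251:
  Base: filing + 17 years → 18 October 2033.
  Product Clearance Extension: 2076 days claimed exceeds the 1235-day cap, so +1235 days → 6 March 2037.
Expiry of referenced patent TU-848283:
  Base: filing + 17 years → 24 December 2032.
Terminal disclaimer: TU-217251 expires on the earlier of 6 March 2037 and 24 December 2032.

2032-12-24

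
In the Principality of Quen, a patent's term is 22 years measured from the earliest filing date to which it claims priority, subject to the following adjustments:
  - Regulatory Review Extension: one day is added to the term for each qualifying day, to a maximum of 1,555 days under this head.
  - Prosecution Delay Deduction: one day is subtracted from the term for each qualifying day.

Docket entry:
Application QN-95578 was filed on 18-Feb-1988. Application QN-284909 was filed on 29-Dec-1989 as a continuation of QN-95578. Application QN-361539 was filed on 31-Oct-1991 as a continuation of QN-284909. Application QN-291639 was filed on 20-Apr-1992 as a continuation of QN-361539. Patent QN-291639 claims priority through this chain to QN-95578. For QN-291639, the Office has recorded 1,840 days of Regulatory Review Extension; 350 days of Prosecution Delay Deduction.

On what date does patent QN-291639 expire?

Earliest priority filing: 18 February 1988.
Base term: 18 February 1988 + 22 years → 18 February 2010.
Regulatory Review Extension: 1840 days claimed exceeds the 1555-day cap, so +1555 days → 23 May 2014.
Prosecution Delay Deduction: −350 days → 7 June 2013.

2013-06-07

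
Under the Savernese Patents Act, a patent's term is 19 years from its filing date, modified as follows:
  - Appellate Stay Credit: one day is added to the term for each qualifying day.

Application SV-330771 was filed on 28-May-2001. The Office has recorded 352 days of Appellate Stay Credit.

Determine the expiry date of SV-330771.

Base term: filing date + 19 years → 28 May 2020.
Appellate Stay Credit: +352 days → 15 May 2021.

May 15, 2021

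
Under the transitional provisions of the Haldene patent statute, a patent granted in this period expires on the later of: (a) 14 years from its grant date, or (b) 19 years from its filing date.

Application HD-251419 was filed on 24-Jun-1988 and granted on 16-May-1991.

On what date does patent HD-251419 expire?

June 24, 2007

(a) grant + 14 years → 16 May 2005.
(b) filing + 19 years → 24 June 2007.
Later of the two: 24 June 2007.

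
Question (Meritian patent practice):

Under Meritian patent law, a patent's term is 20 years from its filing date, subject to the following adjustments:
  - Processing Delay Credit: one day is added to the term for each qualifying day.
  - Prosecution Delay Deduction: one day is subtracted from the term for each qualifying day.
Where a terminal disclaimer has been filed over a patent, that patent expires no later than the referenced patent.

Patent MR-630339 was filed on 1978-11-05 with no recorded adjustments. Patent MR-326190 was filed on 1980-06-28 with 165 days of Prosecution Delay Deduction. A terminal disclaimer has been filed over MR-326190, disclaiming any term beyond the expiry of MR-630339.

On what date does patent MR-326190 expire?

November 5, 1998

Natural term of MR-326190:
  Base: filing + 20 years → 28 June 2000.
  Prosecution Delay Deduction: −165 days → 15 January 2000.
Expiry of referenced patent MR-630339:
  Base: filing + 20 years → 5 November 1998.
Terminal disclaimer: MR-326190 expires on the earlier of 15 January 2000 and 5 November 1998.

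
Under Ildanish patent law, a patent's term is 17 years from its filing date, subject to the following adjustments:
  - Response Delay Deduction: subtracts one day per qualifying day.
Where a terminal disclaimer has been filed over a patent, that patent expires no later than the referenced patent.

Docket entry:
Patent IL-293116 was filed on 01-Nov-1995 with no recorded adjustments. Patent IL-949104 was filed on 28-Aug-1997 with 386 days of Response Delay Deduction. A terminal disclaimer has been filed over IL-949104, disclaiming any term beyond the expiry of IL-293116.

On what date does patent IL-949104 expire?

Natural term of IL-949104:
  Base: filing + 17 years → 28 August 2014.
  Response Delay Deduction: −386 days → 7 August 2013.
Expiry of referenced patent IL-293116:
  Base: filing + 17 years → 1 November 2012.
Terminal disclaimer: IL-949104 expires on the earlier of 7 August 2013 and 1 November 2012.

2012-11-01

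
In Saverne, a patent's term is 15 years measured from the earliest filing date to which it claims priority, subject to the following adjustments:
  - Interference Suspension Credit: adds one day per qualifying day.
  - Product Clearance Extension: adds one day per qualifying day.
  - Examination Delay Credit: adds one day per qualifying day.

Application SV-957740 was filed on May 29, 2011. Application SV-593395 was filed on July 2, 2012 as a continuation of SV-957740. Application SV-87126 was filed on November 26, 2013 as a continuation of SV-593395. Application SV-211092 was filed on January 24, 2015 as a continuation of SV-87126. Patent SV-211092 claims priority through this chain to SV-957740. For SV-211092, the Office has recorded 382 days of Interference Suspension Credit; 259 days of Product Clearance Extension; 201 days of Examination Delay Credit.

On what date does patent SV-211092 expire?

Earliest priority filing: 29 May 2011.
Base term: 29 May 2011 + 15 years → 29 May 2026.
Interference Suspension Credit: +382 days → 15 June 2027.
Product Clearance Extension: +259 days → 29 February 2028.
Examination Delay Credit: +201 days → 17 September 2028.

September 17, 2028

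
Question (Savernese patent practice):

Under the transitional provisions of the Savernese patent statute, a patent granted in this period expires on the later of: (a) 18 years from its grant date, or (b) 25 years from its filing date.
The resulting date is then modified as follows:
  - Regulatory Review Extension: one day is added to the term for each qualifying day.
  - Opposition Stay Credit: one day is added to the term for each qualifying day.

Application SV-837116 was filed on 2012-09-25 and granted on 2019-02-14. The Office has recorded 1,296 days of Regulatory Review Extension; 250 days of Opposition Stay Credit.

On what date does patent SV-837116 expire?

2041-12-19

(a) grant + 18 years → 14 February 2037.
(b) filing + 25 years → 25 September 2037.
Later of the two: 25 September 2037.
Regulatory Review Extension: +1296 days → 13 April 2041.
Opposition Stay Credit: +250 days → 19 December 2041.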